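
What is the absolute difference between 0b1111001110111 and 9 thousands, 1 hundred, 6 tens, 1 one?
Convert 0b1111001110111 (binary) → 4096 + 2048 + 1024 + 512 + 64 + 32 + 16 + 4 + 2 + 1 = 7799 (decimal)
Convert 9 thousands, 1 hundred, 6 tens, 1 one (place-value notation) → 9×1000 + 1×100 + 6×10 + 1 = 9161 (decimal)
Compute |7799 - 9161| = 1362
1362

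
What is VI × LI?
Convert VI (Roman numeral) → 5 + 1 = 6 (decimal)
Convert LI (Roman numeral) → 50 + 1 = 51 (decimal)
Compute 6 × 51 = 306
306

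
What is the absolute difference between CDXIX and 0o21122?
Convert CDXIX (Roman numeral) → 400 + 10 + 9 = 419 (decimal)
Convert 0o21122 (octal) → 2×4096 + 1×512 + 1×64 + 2×8 + 2 = 8786 (decimal)
Compute |419 - 8786| = 8367
8367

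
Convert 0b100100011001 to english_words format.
Convert 0b100100011001 (binary) → 2048 + 256 + 16 + 8 + 1 = 2329 (decimal)
Convert 2329 (decimal) → 2329 = 2×1000 + 3×100 + 29 → two thousand three hundred twenty-nine (English words)
two thousand three hundred twenty-nine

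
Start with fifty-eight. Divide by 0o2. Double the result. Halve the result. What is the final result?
Convert fifty-eight (English words) → 58 (decimal)
Start: 58
Convert 0o2 (octal) → 2 (decimal)
58 ÷ 2 = 29
29 × 2 = 58
58 ÷ 2 = 29
29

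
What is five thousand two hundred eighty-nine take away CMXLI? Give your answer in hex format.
Convert five thousand two hundred eighty-nine (English words) → 5×1000 + 2×100 + 89 = 5289 (decimal)
Convert CMXLI (Roman numeral) → 900 + 40 + 1 = 941 (decimal)
Compute 5289 - 941 = 4348
Convert 4348 (decimal) → 4348 = 1×4096 + 15×16 + 12 → 0x10FC (hexadecimal)
0x10FC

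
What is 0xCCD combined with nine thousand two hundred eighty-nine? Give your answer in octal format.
Convert 0xCCD (hexadecimal) → 12×256 + 12×16 + 13 = 3277 (decimal)
Convert nine thousand two hundred eighty-nine (English words) → 9×1000 + 2×100 + 89 = 9289 (decimal)
Compute 3277 + 9289 = 12566
Convert 12566 (decimal) → 12566 = 3×4096 + 4×64 + 2×8 + 6 → 0o30426 (octal)
0o30426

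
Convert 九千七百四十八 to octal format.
Convert 九千七百四十八 (Chinese numeral) → 9×1000 + 7×100 + 4×10 + 8 = 9748 (decimal)
Convert 9748 (decimal) → 9748 = 2×4096 + 3×512 + 2×8 + 4 → 0o23024 (octal)
0o23024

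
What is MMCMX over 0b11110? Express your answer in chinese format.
Convert MMCMX (Roman numeral) → 1000 + 1000 + 900 + 10 = 2910 (decimal)
Convert 0b11110 (binary) → 16 + 8 + 4 + 2 = 30 (decimal)
Compute 2910 ÷ 30 = 97
Convert 97 (decimal) → 97 = 9×10 + 7 → 九十七 (Chinese numeral)
九十七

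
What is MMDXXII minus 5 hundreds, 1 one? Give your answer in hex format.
Convert MMDXXII (Roman numeral) → 1000 + 1000 + 500 + 10 + 10 + 1 + 1 = 2522 (decimal)
Convert 5 hundreds, 1 one (place-value notation) → 5×100 + 1 = 501 (decimal)
Compute 2522 - 501 = 2021
Convert 2021 (decimal) → 2021 = 7×256 + 14×16 + 5 → 0x7E5 (hexadecimal)
0x7E5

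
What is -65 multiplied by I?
Convert I (Roman numeral) → 1 (decimal)
Compute -65 × 1 = -65
-65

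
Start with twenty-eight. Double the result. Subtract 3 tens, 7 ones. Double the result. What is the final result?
Convert twenty-eight (English words) → 28 (decimal)
Start: 28
28 × 2 = 56
Convert 3 tens, 7 ones (place-value notation) → 3×10 + 7 = 37 (decimal)
56 - 37 = 19
19 × 2 = 38
38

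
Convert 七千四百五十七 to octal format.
Convert 七千四百五十七 (Chinese numeral) → 7×1000 + 4×100 + 5×10 + 7 = 7457 (decimal)
Convert 7457 (decimal) → 7457 = 1×4096 + 6×512 + 4×64 + 4×8 + 1 → 0o16441 (octal)
0o16441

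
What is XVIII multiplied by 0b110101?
Convert XVIII (Roman numeral) → 10 + 5 + 1 + 1 + 1 = 18 (decimal)
Convert 0b110101 (binary) → 32 + 16 + 4 + 1 = 53 (decimal)
Compute 18 × 53 = 954
954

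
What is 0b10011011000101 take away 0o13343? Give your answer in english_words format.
Convert 0b10011011000101 (binary) → 8192 + 1024 + 512 + 128 + 64 + 4 + 1 = 9925 (decimal)
Convert 0o13343 (octal) → 1×4096 + 3×512 + 3×64 + 4×8 + 3 = 5859 (decimal)
Compute 9925 - 5859 = 4066
Convert 4066 (decimal) → 4066 = 4×1000 + 66 → four thousand sixty-six (English words)
four thousand sixty-six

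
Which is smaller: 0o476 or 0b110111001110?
Convert 0o476 (octal) → 4×64 + 7×8 + 6 = 318 (decimal)
Convert 0b110111001110 (binary) → 2048 + 1024 + 256 + 128 + 64 + 8 + 4 + 2 = 3534 (decimal)
Compare 318 vs 3534: smaller = 318
318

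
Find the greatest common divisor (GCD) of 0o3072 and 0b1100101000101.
Convert 0o3072 (octal) → 3×512 + 7×8 + 2 = 1594 (decimal)
Convert 0b1100101000101 (binary) → 4096 + 2048 + 256 + 64 + 4 + 1 = 6469 (decimal)
Compute gcd(1594, 6469) = 1
1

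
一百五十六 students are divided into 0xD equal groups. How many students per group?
Convert 一百五十六 (Chinese numeral) → 1×100 + 5×10 + 6 = 156 (decimal)
Convert 0xD (hexadecimal) → 13 (decimal)
Compute 156 ÷ 13 = 12
12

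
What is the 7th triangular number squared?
The 7th triangular number = 7×8/2 = 28
Compute 28² = 28 × 28 = 784
784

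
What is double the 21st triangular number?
The 21st triangular number = 21×22/2 = 231
Compute 231 × 2 = 462
462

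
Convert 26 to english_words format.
Convert 26 (decimal) → twenty-six (English words)
twenty-six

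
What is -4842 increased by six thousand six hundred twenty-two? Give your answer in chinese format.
Convert six thousand six hundred twenty-two (English words) → 6×1000 + 6×100 + 22 = 6622 (decimal)
Compute -4842 + 6622 = 1780
Convert 1780 (decimal) → 1780 = 1×1000 + 7×100 + 8×10 → 一千七百八十 (Chinese numeral)
一千七百八十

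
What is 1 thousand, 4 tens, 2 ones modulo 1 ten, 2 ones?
Convert 1 thousand, 4 tens, 2 ones (place-value notation) → 1×1000 + 4×10 + 2 = 1042 (decimal)
Convert 1 ten, 2 ones (place-value notation) → 1×10 + 2 = 12 (decimal)
Compute 1042 mod 12 = 10
10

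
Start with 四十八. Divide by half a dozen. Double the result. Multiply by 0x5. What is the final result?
Convert 四十八 (Chinese numeral) → 4×10 + 8 = 48 (decimal)
Start: 48
Convert half a dozen (colloquial) → 6 (decimal)
48 ÷ 6 = 8
8 × 2 = 16
Convert 0x5 (hexadecimal) → 5 (decimal)
16 × 5 = 80
80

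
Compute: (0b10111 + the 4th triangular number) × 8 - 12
Convert 0b10111 (binary) → 16 + 4 + 2 + 1 = 23 (decimal)
Convert the 4th triangular number (triangular index) → 4×5/2 = 10 (decimal)
Expression in decimal: (23 + 10) × 8 - 12
Parentheses first: 23 + 10 = 33
Multiply: 33 × 8 = 264
Subtract: 264 - 12 = 252
252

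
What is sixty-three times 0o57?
Convert sixty-three (English words) → 63 (decimal)
Convert 0o57 (octal) → 5×8 + 7 = 47 (decimal)
Compute 63 × 47 = 2961
2961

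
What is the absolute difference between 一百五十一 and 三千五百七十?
Convert 一百五十一 (Chinese numeral) → 1×100 + 5×10 + 1 = 151 (decimal)
Convert 三千五百七十 (Chinese numeral) → 3×1000 + 5×100 + 7×10 = 3570 (decimal)
Compute |151 - 3570| = 3419
3419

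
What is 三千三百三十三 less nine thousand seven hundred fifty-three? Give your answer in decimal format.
Convert 三千三百三十三 (Chinese numeral) → 3×1000 + 3×100 + 3×10 + 3 = 3333 (decimal)
Convert nine thousand seven hundred fifty-three (English words) → 9×1000 + 7×100 + 53 = 9753 (decimal)
Compute 3333 - 9753 = -6420
-6420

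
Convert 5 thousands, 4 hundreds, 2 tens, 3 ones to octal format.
Convert 5 thousands, 4 hundreds, 2 tens, 3 ones (place-value notation) → 5×1000 + 4×100 + 2×10 + 3 = 5423 (decimal)
Convert 5423 (decimal) → 5423 = 1×4096 + 2×512 + 4×64 + 5×8 + 7 → 0o12457 (octal)
0o12457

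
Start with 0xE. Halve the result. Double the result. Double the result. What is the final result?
Convert 0xE (hexadecimal) → 14 (decimal)
Start: 14
14 ÷ 2 = 7
7 × 2 = 14
14 × 2 = 28
28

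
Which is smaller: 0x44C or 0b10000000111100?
Convert 0x44C (hexadecimal) → 4×256 + 4×16 + 12 = 1100 (decimal)
Convert 0b10000000111100 (binary) → 8192 + 32 + 16 + 8 + 4 = 8252 (decimal)
Compare 1100 vs 8252: smaller = 1100
1100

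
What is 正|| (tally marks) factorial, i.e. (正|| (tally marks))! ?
Convert 正|| (tally marks) → 5 + 2 = 7 (decimal)
Compute 7! = 5040
5040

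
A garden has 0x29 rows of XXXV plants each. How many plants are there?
Convert XXXV (Roman numeral) → 10 + 10 + 10 + 5 = 35 (decimal)
Convert 0x29 (hexadecimal) → 2×16 + 9 = 41 (decimal)
Compute 35 × 41 = 1435
1435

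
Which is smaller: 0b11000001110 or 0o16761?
Convert 0b11000001110 (binary) → 1024 + 512 + 8 + 4 + 2 = 1550 (decimal)
Convert 0o16761 (octal) → 1×4096 + 6×512 + 7×64 + 6×8 + 1 = 7665 (decimal)
Compare 1550 vs 7665: smaller = 1550
1550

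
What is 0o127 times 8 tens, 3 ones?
Convert 0o127 (octal) → 1×64 + 2×8 + 7 = 87 (decimal)
Convert 8 tens, 3 ones (place-value notation) → 8×10 + 3 = 83 (decimal)
Compute 87 × 83 = 7221
7221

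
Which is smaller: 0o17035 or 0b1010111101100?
Convert 0o17035 (octal) → 1×4096 + 7×512 + 3×8 + 5 = 7709 (decimal)
Convert 0b1010111101100 (binary) → 4096 + 1024 + 256 + 128 + 64 + 32 + 8 + 4 = 5612 (decimal)
Compare 7709 vs 5612: smaller = 5612
5612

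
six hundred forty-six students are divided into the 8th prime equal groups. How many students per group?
Convert six hundred forty-six (English words) → 6×100 + 46 = 646 (decimal)
Convert the 8th prime (prime index) → 19 (decimal)
Compute 646 ÷ 19 = 34
34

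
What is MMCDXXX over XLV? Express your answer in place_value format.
Convert MMCDXXX (Roman numeral) → 1000 + 1000 + 400 + 10 + 10 + 10 = 2430 (decimal)
Convert XLV (Roman numeral) → 40 + 5 = 45 (decimal)
Compute 2430 ÷ 45 = 54
Convert 54 (decimal) → 54 = 5×10 + 4 → 5 tens, 4 ones (place-value notation)
5 tens, 4 ones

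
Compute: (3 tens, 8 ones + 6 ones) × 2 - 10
Convert 3 tens, 8 ones (place-value notation) → 3×10 + 8 = 38 (decimal)
Convert 6 ones (place-value notation) → 6 (decimal)
Expression in decimal: (38 + 6) × 2 - 10
Parentheses first: 38 + 6 = 44
Multiply: 44 × 2 = 88
Subtract: 88 - 10 = 78
78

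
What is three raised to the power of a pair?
Convert three (English words) → 3 (decimal)
Convert a pair (colloquial) → 2 (decimal)
Compute 3 ^ 2 = 9
9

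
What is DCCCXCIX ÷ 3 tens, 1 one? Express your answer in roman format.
Convert DCCCXCIX (Roman numeral) → 500 + 100 + 100 + 100 + 90 + 9 = 899 (decimal)
Convert 3 tens, 1 one (place-value notation) → 3×10 + 1 = 31 (decimal)
Compute 899 ÷ 31 = 29
Convert 29 (decimal) → 29 = 10 + 10 + 9 → XXIX (Roman numeral)
XXIX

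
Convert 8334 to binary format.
Convert 8334 (decimal) → 8334 = 8192 + 128 + 8 + 4 + 2 → 0b10000010001110 (binary)
0b10000010001110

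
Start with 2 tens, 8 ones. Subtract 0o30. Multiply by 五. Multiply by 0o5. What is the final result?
Convert 2 tens, 8 ones (place-value notation) → 2×10 + 8 = 28 (decimal)
Start: 28
Convert 0o30 (octal) → 3×8 = 24 (decimal)
28 - 24 = 4
Convert 五 (Chinese numeral) → 5 (decimal)
4 × 5 = 20
Convert 0o5 (octal) → 5 (decimal)
20 × 5 = 100
100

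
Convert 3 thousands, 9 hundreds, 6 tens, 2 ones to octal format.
Convert 3 thousands, 9 hundreds, 6 tens, 2 ones (place-value notation) → 3×1000 + 9×100 + 6×10 + 2 = 3962 (decimal)
Convert 3962 (decimal) → 3962 = 7×512 + 5×64 + 7×8 + 2 → 0o7572 (octal)
0o7572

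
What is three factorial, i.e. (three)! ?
Convert three (English words) → 3 (decimal)
Compute 3! = 6
6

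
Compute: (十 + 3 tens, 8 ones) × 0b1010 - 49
Convert 十 (Chinese numeral) → 1×10 = 10 (decimal)
Convert 3 tens, 8 ones (place-value notation) → 3×10 + 8 = 38 (decimal)
Convert 0b1010 (binary) → 8 + 2 = 10 (decimal)
Expression in decimal: (10 + 38) × 10 - 49
Parentheses first: 10 + 38 = 48
Multiply: 48 × 10 = 480
Subtract: 480 - 49 = 431
431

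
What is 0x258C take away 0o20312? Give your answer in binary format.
Convert 0x258C (hexadecimal) → 2×4096 + 5×256 + 8×16 + 12 = 9612 (decimal)
Convert 0o20312 (octal) → 2×4096 + 3×64 + 1×8 + 2 = 8394 (decimal)
Compute 9612 - 8394 = 1218
Convert 1218 (decimal) → 1218 = 1024 + 128 + 64 + 2 → 0b10011000010 (binary)
0b10011000010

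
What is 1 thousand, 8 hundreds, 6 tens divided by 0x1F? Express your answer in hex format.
Convert 1 thousand, 8 hundreds, 6 tens (place-value notation) → 1×1000 + 8×100 + 6×10 = 1860 (decimal)
Convert 0x1F (hexadecimal) → 1×16 + 15 = 31 (decimal)
Compute 1860 ÷ 31 = 60
Convert 60 (decimal) → 60 = 3×16 + 12 → 0x3C (hexadecimal)
0x3C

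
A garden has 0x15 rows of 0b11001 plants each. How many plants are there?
Convert 0b11001 (binary) → 16 + 8 + 1 = 25 (decimal)
Convert 0x15 (hexadecimal) → 1×16 + 5 = 21 (decimal)
Compute 25 × 21 = 525
525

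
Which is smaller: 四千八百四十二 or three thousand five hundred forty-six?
Convert 四千八百四十二 (Chinese numeral) → 4×1000 + 8×100 + 4×10 + 2 = 4842 (decimal)
Convert three thousand five hundred forty-six (English words) → 3×1000 + 5×100 + 46 = 3546 (decimal)
Compare 4842 vs 3546: smaller = 3546
3546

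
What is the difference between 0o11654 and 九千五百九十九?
Convert 0o11654 (octal) → 1×4096 + 1×512 + 6×64 + 5×8 + 4 = 5036 (decimal)
Convert 九千五百九十九 (Chinese numeral) → 9×1000 + 5×100 + 9×10 + 9 = 9599 (decimal)
Difference: |5036 - 9599| = 4563
4563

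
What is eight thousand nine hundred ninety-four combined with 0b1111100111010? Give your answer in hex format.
Convert eight thousand nine hundred ninety-four (English words) → 8×1000 + 9×100 + 94 = 8994 (decimal)
Convert 0b1111100111010 (binary) → 4096 + 2048 + 1024 + 512 + 256 + 32 + 16 + 8 + 2 = 7994 (decimal)
Compute 8994 + 7994 = 16988
Convert 16988 (decimal) → 16988 = 4×4096 + 2×256 + 5×16 + 12 → 0x425C (hexadecimal)
0x425C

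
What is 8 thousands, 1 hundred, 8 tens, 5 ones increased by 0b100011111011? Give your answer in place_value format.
Convert 8 thousands, 1 hundred, 8 tens, 5 ones (place-value notation) → 8×1000 + 1×100 + 8×10 + 5 = 8185 (decimal)
Convert 0b100011111011 (binary) → 2048 + 128 + 64 + 32 + 16 + 8 + 2 + 1 = 2299 (decimal)
Compute 8185 + 2299 = 10484
Convert 10484 (decimal) → 10484 = 10×1000 + 4×100 + 8×10 + 4 → 10 thousands, 4 hundreds, 8 tens, 4 ones (place-value notation)
10 thousands, 4 hundreds, 8 tens, 4 ones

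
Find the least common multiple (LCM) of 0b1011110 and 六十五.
Convert 0b1011110 (binary) → 64 + 16 + 8 + 4 + 2 = 94 (decimal)
Convert 六十五 (Chinese numeral) → 6×10 + 5 = 65 (decimal)
Compute lcm(94, 65) = 6110
6110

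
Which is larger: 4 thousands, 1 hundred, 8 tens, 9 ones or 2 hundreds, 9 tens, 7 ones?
Convert 4 thousands, 1 hundred, 8 tens, 9 ones (place-value notation) → 4×1000 + 1×100 + 8×10 + 9 = 4189 (decimal)
Convert 2 hundreds, 9 tens, 7 ones (place-value notation) → 2×100 + 9×10 + 7 = 297 (decimal)
Compare 4189 vs 297: larger = 4189
4189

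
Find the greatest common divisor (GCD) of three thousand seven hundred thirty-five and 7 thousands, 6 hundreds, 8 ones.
Convert three thousand seven hundred thirty-five (English words) → 3×1000 + 7×100 + 35 = 3735 (decimal)
Convert 7 thousands, 6 hundreds, 8 ones (place-value notation) → 7×1000 + 6×100 + 8 = 7608 (decimal)
Compute gcd(3735, 7608) = 3
3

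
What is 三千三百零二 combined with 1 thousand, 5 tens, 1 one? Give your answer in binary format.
Convert 三千三百零二 (Chinese numeral) → 3×1000 + 3×100 + 2 = 3302 (decimal)
Convert 1 thousand, 5 tens, 1 one (place-value notation) → 1×1000 + 5×10 + 1 = 1051 (decimal)
Compute 3302 + 1051 = 4353
Convert 4353 (decimal) → 4353 = 4096 + 256 + 1 → 0b1000100000001 (binary)
0b1000100000001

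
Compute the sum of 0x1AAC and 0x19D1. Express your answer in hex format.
Convert 0x1AAC (hexadecimal) → 1×4096 + 10×256 + 10×16 + 12 = 6828 (decimal)
Convert 0x19D1 (hexadecimal) → 1×4096 + 9×256 + 13×16 + 1 = 6609 (decimal)
Compute 6828 + 6609 = 13437
Convert 13437 (decimal) → 13437 = 3×4096 + 4×256 + 7×16 + 13 → 0x347D (hexadecimal)
0x347D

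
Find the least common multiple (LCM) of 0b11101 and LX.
Convert 0b11101 (binary) → 16 + 8 + 4 + 1 = 29 (decimal)
Convert LX (Roman numeral) → 50 + 10 = 60 (decimal)
Compute lcm(29, 60) = 1740
1740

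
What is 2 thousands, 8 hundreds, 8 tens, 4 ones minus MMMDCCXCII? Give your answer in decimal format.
Convert 2 thousands, 8 hundreds, 8 tens, 4 ones (place-value notation) → 2×1000 + 8×100 + 8×10 + 4 = 2884 (decimal)
Convert MMMDCCXCII (Roman numeral) → 1000 + 1000 + 1000 + 500 + 100 + 100 + 90 + 1 + 1 = 3792 (decimal)
Compute 2884 - 3792 = -908
-908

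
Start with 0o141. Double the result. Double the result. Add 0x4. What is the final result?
Convert 0o141 (octal) → 1×64 + 4×8 + 1 = 97 (decimal)
Start: 97
97 × 2 = 194
194 × 2 = 388
Convert 0x4 (hexadecimal) → 4 (decimal)
388 + 4 = 392
392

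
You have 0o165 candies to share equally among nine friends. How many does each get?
Convert 0o165 (octal) → 1×64 + 6×8 + 5 = 117 (decimal)
Convert nine (English words) → 9 (decimal)
Compute 117 ÷ 9 = 13
13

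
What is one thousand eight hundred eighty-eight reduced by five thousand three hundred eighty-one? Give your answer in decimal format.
Convert one thousand eight hundred eighty-eight (English words) → 1×1000 + 8×100 + 88 = 1888 (decimal)
Convert five thousand three hundred eighty-one (English words) → 5×1000 + 3×100 + 81 = 5381 (decimal)
Compute 1888 - 5381 = -3493
-3493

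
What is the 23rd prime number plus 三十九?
The 23rd prime number = 83
Convert 三十九 (Chinese numeral) → 3×10 + 9 = 39 (decimal)
Compute 83 + 39 = 122
122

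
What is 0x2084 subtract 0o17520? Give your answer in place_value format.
Convert 0x2084 (hexadecimal) → 2×4096 + 8×16 + 4 = 8324 (decimal)
Convert 0o17520 (octal) → 1×4096 + 7×512 + 5×64 + 2×8 = 8016 (decimal)
Compute 8324 - 8016 = 308
Convert 308 (decimal) → 308 = 3×100 + 8 → 3 hundreds, 8 ones (place-value notation)
3 hundreds, 8 ones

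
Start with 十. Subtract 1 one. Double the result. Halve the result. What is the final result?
Convert 十 (Chinese numeral) → 1×10 = 10 (decimal)
Start: 10
Convert 1 one (place-value notation) → 1 (decimal)
10 - 1 = 9
9 × 2 = 18
18 ÷ 2 = 9
9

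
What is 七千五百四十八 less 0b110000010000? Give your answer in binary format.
Convert 七千五百四十八 (Chinese numeral) → 7×1000 + 5×100 + 4×10 + 8 = 7548 (decimal)
Convert 0b110000010000 (binary) → 2048 + 1024 + 16 = 3088 (decimal)
Compute 7548 - 3088 = 4460
Convert 4460 (decimal) → 4460 = 4096 + 256 + 64 + 32 + 8 + 4 → 0b1000101101100 (binary)
0b1000101101100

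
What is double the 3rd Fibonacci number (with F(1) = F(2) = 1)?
The 3rd Fibonacci number (with F(1) = F(2) = 1): 1, 1, 2 → 2
Compute 2 × 2 = 4
4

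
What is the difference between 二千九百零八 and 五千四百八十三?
Convert 二千九百零八 (Chinese numeral) → 2×1000 + 9×100 + 8 = 2908 (decimal)
Convert 五千四百八十三 (Chinese numeral) → 5×1000 + 4×100 + 8×10 + 3 = 5483 (decimal)
Difference: |2908 - 5483| = 2575
2575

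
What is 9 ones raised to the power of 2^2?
Convert 9 ones (place-value notation) → 9 (decimal)
Convert 2^2 (power) → 4 (decimal)
Compute 9 ^ 4 = 6561
6561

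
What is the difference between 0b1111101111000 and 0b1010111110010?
Convert 0b1111101111000 (binary) → 4096 + 2048 + 1024 + 512 + 256 + 64 + 32 + 16 + 8 = 8056 (decimal)
Convert 0b1010111110010 (binary) → 4096 + 1024 + 256 + 128 + 64 + 32 + 16 + 2 = 5618 (decimal)
Difference: |8056 - 5618| = 2438
2438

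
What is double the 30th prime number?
The 30th prime number = 113
Compute 113 × 2 = 226
226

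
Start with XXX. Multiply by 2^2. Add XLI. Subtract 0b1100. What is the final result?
Convert XXX (Roman numeral) → 10 + 10 + 10 = 30 (decimal)
Start: 30
Convert 2^2 (power) → 4 (decimal)
30 × 4 = 120
Convert XLI (Roman numeral) → 40 + 1 = 41 (decimal)
120 + 41 = 161
Convert 0b1100 (binary) → 8 + 4 = 12 (decimal)
161 - 12 = 149
149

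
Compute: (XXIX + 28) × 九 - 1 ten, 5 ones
Convert XXIX (Roman numeral) → 10 + 10 + 9 = 29 (decimal)
Convert 九 (Chinese numeral) → 9 (decimal)
Convert 1 ten, 5 ones (place-value notation) → 1×10 + 5 = 15 (decimal)
Expression in decimal: (29 + 28) × 9 - 15
Parentheses first: 29 + 28 = 57
Multiply: 57 × 9 = 513
Subtract: 513 - 15 = 498
498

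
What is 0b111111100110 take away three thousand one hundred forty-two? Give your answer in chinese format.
Convert 0b111111100110 (binary) → 2048 + 1024 + 512 + 256 + 128 + 64 + 32 + 4 + 2 = 4070 (decimal)
Convert three thousand one hundred forty-two (English words) → 3×1000 + 1×100 + 42 = 3142 (decimal)
Compute 4070 - 3142 = 928
Convert 928 (decimal) → 928 = 9×100 + 2×10 + 8 → 九百二十八 (Chinese numeral)
九百二十八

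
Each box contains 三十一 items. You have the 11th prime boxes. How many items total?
Convert 三十一 (Chinese numeral) → 3×10 + 1 = 31 (decimal)
Convert the 11th prime (prime index) → 31 (decimal)
Compute 31 × 31 = 961
961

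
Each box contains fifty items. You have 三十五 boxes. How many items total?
Convert fifty (English words) → 50 (decimal)
Convert 三十五 (Chinese numeral) → 3×10 + 5 = 35 (decimal)
Compute 50 × 35 = 1750
1750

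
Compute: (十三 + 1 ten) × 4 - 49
Convert 十三 (Chinese numeral) → 1×10 + 3 = 13 (decimal)
Convert 1 ten (place-value notation) → 1×10 = 10 (decimal)
Expression in decimal: (13 + 10) × 4 - 49
Parentheses first: 13 + 10 = 23
Multiply: 23 × 4 = 92
Subtract: 92 - 49 = 43
43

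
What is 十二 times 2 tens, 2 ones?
Convert 十二 (Chinese numeral) → 1×10 + 2 = 12 (decimal)
Convert 2 tens, 2 ones (place-value notation) → 2×10 + 2 = 22 (decimal)
Compute 12 × 22 = 264
264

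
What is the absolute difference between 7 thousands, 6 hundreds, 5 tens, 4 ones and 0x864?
Convert 7 thousands, 6 hundreds, 5 tens, 4 ones (place-value notation) → 7×1000 + 6×100 + 5×10 + 4 = 7654 (decimal)
Convert 0x864 (hexadecimal) → 8×256 + 6×16 + 4 = 2148 (decimal)
Compute |7654 - 2148| = 5506
5506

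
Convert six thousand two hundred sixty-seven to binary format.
Convert six thousand two hundred sixty-seven (English words) → 6×1000 + 2×100 + 67 = 6267 (decimal)
Convert 6267 (decimal) → 6267 = 4096 + 2048 + 64 + 32 + 16 + 8 + 2 + 1 → 0b1100001111011 (binary)
0b1100001111011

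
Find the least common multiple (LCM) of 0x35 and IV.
Convert 0x35 (hexadecimal) → 3×16 + 5 = 53 (decimal)
Convert IV (Roman numeral) → 4 (decimal)
Compute lcm(53, 4) = 212
212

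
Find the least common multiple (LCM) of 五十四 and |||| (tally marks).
Convert 五十四 (Chinese numeral) → 5×10 + 4 = 54 (decimal)
Convert |||| (tally marks) → 4 (decimal)
Compute lcm(54, 4) = 108
108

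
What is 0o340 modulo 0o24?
Convert 0o340 (octal) → 3×64 + 4×8 = 224 (decimal)
Convert 0o24 (octal) → 2×8 + 4 = 20 (decimal)
Compute 224 mod 20 = 4
4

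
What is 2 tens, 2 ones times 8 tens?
Convert 2 tens, 2 ones (place-value notation) → 2×10 + 2 = 22 (decimal)
Convert 8 tens (place-value notation) → 8×10 = 80 (decimal)
Compute 22 × 80 = 1760
1760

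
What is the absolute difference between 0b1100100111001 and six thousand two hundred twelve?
Convert 0b1100100111001 (binary) → 4096 + 2048 + 256 + 32 + 16 + 8 + 1 = 6457 (decimal)
Convert six thousand two hundred twelve (English words) → 6×1000 + 2×100 + 12 = 6212 (decimal)
Compute |6457 - 6212| = 245
245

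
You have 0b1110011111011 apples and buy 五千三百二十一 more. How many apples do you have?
Convert 0b1110011111011 (binary) → 4096 + 2048 + 1024 + 128 + 64 + 32 + 16 + 8 + 2 + 1 = 7419 (decimal)
Convert 五千三百二十一 (Chinese numeral) → 5×1000 + 3×100 + 2×10 + 1 = 5321 (decimal)
Compute 7419 + 5321 = 12740
12740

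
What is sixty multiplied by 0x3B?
Convert sixty (English words) → 60 (decimal)
Convert 0x3B (hexadecimal) → 3×16 + 11 = 59 (decimal)
Compute 60 × 59 = 3540
3540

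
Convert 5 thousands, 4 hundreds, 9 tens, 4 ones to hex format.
Convert 5 thousands, 4 hundreds, 9 tens, 4 ones (place-value notation) → 5×1000 + 4×100 + 9×10 + 4 = 5494 (decimal)
Convert 5494 (decimal) → 5494 = 1×4096 + 5×256 + 7×16 + 6 → 0x1576 (hexadecimal)
0x1576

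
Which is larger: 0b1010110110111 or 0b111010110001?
Convert 0b1010110110111 (binary) → 4096 + 1024 + 256 + 128 + 32 + 16 + 4 + 2 + 1 = 5559 (decimal)
Convert 0b111010110001 (binary) → 2048 + 1024 + 512 + 128 + 32 + 16 + 1 = 3761 (decimal)
Compare 5559 vs 3761: larger = 5559
5559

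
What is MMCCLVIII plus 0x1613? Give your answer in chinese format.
Convert MMCCLVIII (Roman numeral) → 1000 + 1000 + 100 + 100 + 50 + 5 + 1 + 1 + 1 = 2258 (decimal)
Convert 0x1613 (hexadecimal) → 1×4096 + 6×256 + 1×16 + 3 = 5651 (decimal)
Compute 2258 + 5651 = 7909
Convert 7909 (decimal) → 7909 = 7×1000 + 9×100 + 9 → 七千九百零九 (Chinese numeral)
七千九百零九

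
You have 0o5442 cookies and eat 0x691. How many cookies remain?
Convert 0o5442 (octal) → 5×512 + 4×64 + 4×8 + 2 = 2850 (decimal)
Convert 0x691 (hexadecimal) → 6×256 + 9×16 + 1 = 1681 (decimal)
Compute 2850 - 1681 = 1169
1169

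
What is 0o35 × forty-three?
Convert 0o35 (octal) → 3×8 + 5 = 29 (decimal)
Convert forty-three (English words) → 43 (decimal)
Compute 29 × 43 = 1247
1247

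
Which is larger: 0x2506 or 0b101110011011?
Convert 0x2506 (hexadecimal) → 2×4096 + 5×256 + 6 = 9478 (decimal)
Convert 0b101110011011 (binary) → 2048 + 512 + 256 + 128 + 16 + 8 + 2 + 1 = 2971 (decimal)
Compare 9478 vs 2971: larger = 9478
9478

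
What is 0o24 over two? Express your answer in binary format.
Convert 0o24 (octal) → 2×8 + 4 = 20 (decimal)
Convert two (English words) → 2 (decimal)
Compute 20 ÷ 2 = 10
Convert 10 (decimal) → 10 = 8 + 2 → 0b1010 (binary)
0b1010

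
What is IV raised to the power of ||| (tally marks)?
Convert IV (Roman numeral) → 4 (decimal)
Convert ||| (tally marks) → 3 (decimal)
Compute 4 ^ 3 = 64
64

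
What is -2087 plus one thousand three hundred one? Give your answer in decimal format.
Convert one thousand three hundred one (English words) → 1×1000 + 3×100 + 1 = 1301 (decimal)
Compute -2087 + 1301 = -786
-786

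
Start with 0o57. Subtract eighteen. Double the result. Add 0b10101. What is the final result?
Convert 0o57 (octal) → 5×8 + 7 = 47 (decimal)
Start: 47
Convert eighteen (English words) → 18 (decimal)
47 - 18 = 29
29 × 2 = 58
Convert 0b10101 (binary) → 16 + 4 + 1 = 21 (decimal)
58 + 21 = 79
79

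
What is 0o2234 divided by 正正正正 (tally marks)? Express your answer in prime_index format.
Convert 0o2234 (octal) → 2×512 + 2×64 + 3×8 + 4 = 1180 (decimal)
Convert 正正正正 (tally marks) → 5 + 5 + 5 + 5 = 20 (decimal)
Compute 1180 ÷ 20 = 59
Convert 59 (decimal) → the 17th prime (prime index)
the 17th prime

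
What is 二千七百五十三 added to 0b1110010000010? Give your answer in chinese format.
Convert 二千七百五十三 (Chinese numeral) → 2×1000 + 7×100 + 5×10 + 3 = 2753 (decimal)
Convert 0b1110010000010 (binary) → 4096 + 2048 + 1024 + 128 + 2 = 7298 (decimal)
Compute 2753 + 7298 = 10051
Convert 10051 (decimal) → 10051 = 1×10000 + 5×10 + 1 → 一万零五十一 (Chinese numeral)
一万零五十一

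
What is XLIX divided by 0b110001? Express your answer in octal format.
Convert XLIX (Roman numeral) → 40 + 9 = 49 (decimal)
Convert 0b110001 (binary) → 32 + 16 + 1 = 49 (decimal)
Compute 49 ÷ 49 = 1
Convert 1 (decimal) → 0o1 (octal)
0o1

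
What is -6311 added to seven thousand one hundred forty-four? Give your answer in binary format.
Convert seven thousand one hundred forty-four (English words) → 7×1000 + 1×100 + 44 = 7144 (decimal)
Compute -6311 + 7144 = 833
Convert 833 (decimal) → 833 = 512 + 256 + 64 + 1 → 0b1101000001 (binary)
0b1101000001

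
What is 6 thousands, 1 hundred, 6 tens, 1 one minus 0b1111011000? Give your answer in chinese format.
Convert 6 thousands, 1 hundred, 6 tens, 1 one (place-value notation) → 6×1000 + 1×100 + 6×10 + 1 = 6161 (decimal)
Convert 0b1111011000 (binary) → 512 + 256 + 128 + 64 + 16 + 8 = 984 (decimal)
Compute 6161 - 984 = 5177
Convert 5177 (decimal) → 5177 = 5×1000 + 1×100 + 7×10 + 7 → 五千一百七十七 (Chinese numeral)
五千一百七十七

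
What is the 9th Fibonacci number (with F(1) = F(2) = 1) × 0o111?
Convert the 9th Fibonacci number (with F(1) = F(2) = 1) (Fibonacci index) → 1, 1, 2, 3, 5, 8, 13, 21, 34 → 34 (decimal)
Convert 0o111 (octal) → 1×64 + 1×8 + 1 = 73 (decimal)
Compute 34 × 73 = 2482
2482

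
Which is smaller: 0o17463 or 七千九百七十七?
Convert 0o17463 (octal) → 1×4096 + 7×512 + 4×64 + 6×8 + 3 = 7987 (decimal)
Convert 七千九百七十七 (Chinese numeral) → 7×1000 + 9×100 + 7×10 + 7 = 7977 (decimal)
Compare 7987 vs 7977: smaller = 7977
7977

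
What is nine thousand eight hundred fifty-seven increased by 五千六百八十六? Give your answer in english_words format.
Convert nine thousand eight hundred fifty-seven (English words) → 9×1000 + 8×100 + 57 = 9857 (decimal)
Convert 五千六百八十六 (Chinese numeral) → 5×1000 + 6×100 + 8×10 + 6 = 5686 (decimal)
Compute 9857 + 5686 = 15543
Convert 15543 (decimal) → 15543 = 15×1000 + 5×100 + 43 → fifteen thousand five hundred forty-three (English words)
fifteen thousand five hundred forty-three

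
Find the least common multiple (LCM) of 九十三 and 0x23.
Convert 九十三 (Chinese numeral) → 9×10 + 3 = 93 (decimal)
Convert 0x23 (hexadecimal) → 2×16 + 3 = 35 (decimal)
Compute lcm(93, 35) = 3255
3255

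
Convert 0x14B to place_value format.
Convert 0x14B (hexadecimal) → 1×256 + 4×16 + 11 = 331 (decimal)
Convert 331 (decimal) → 331 = 3×100 + 3×10 + 1 → 3 hundreds, 3 tens, 1 one (place-value notation)
3 hundreds, 3 tens, 1 one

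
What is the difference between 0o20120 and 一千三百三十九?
Convert 0o20120 (octal) → 2×4096 + 1×64 + 2×8 = 8272 (decimal)
Convert 一千三百三十九 (Chinese numeral) → 1×1000 + 3×100 + 3×10 + 9 = 1339 (decimal)
Difference: |8272 - 1339| = 6933
6933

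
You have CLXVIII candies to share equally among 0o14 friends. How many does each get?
Convert CLXVIII (Roman numeral) → 100 + 50 + 10 + 5 + 1 + 1 + 1 = 168 (decimal)
Convert 0o14 (octal) → 1×8 + 4 = 12 (decimal)
Compute 168 ÷ 12 = 14
14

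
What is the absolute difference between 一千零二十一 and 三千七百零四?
Convert 一千零二十一 (Chinese numeral) → 1×1000 + 2×10 + 1 = 1021 (decimal)
Convert 三千七百零四 (Chinese numeral) → 3×1000 + 7×100 + 4 = 3704 (decimal)
Compute |1021 - 3704| = 2683
2683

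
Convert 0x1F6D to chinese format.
Convert 0x1F6D (hexadecimal) → 1×4096 + 15×256 + 6×16 + 13 = 8045 (decimal)
Convert 8045 (decimal) → 8045 = 8×1000 + 4×10 + 5 → 八千零四十五 (Chinese numeral)
八千零四十五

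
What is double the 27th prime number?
The 27th prime number = 103
Compute 103 × 2 = 206
206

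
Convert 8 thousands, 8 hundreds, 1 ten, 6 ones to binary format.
Convert 8 thousands, 8 hundreds, 1 ten, 6 ones (place-value notation) → 8×1000 + 8×100 + 1×10 + 6 = 8816 (decimal)
Convert 8816 (decimal) → 8816 = 8192 + 512 + 64 + 32 + 16 → 0b10001001110000 (binary)
0b10001001110000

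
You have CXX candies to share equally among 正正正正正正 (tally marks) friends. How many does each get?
Convert CXX (Roman numeral) → 100 + 10 + 10 = 120 (decimal)
Convert 正正正正正正 (tally marks) → 5 + 5 + 5 + 5 + 5 + 5 = 30 (decimal)
Compute 120 ÷ 30 = 4
4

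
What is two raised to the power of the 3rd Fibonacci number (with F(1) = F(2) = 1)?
Convert two (English words) → 2 (decimal)
Convert the 3rd Fibonacci number (with F(1) = F(2) = 1) (Fibonacci index) → 1, 1, 2 → 2 (decimal)
Compute 2 ^ 2 = 4
4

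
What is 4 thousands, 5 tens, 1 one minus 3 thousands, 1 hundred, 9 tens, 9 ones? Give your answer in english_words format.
Convert 4 thousands, 5 tens, 1 one (place-value notation) → 4×1000 + 5×10 + 1 = 4051 (decimal)
Convert 3 thousands, 1 hundred, 9 tens, 9 ones (place-value notation) → 3×1000 + 1×100 + 9×10 + 9 = 3199 (decimal)
Compute 4051 - 3199 = 852
Convert 852 (decimal) → 852 = 8×100 + 52 → eight hundred fifty-two (English words)
eight hundred fifty-two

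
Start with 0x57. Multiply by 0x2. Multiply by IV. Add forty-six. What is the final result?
Convert 0x57 (hexadecimal) → 5×16 + 7 = 87 (decimal)
Start: 87
Convert 0x2 (hexadecimal) → 2 (decimal)
87 × 2 = 174
Convert IV (Roman numeral) → 4 (decimal)
174 × 4 = 696
Convert forty-six (English words) → 46 (decimal)
696 + 46 = 742
742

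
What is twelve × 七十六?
Convert twelve (English words) → 12 (decimal)
Convert 七十六 (Chinese numeral) → 7×10 + 6 = 76 (decimal)
Compute 12 × 76 = 912
912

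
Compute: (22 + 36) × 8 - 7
Parentheses first: 22 + 36 = 58
Multiply: 58 × 8 = 464
Subtract: 464 - 7 = 457
457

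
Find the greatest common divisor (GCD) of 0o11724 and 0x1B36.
Convert 0o11724 (octal) → 1×4096 + 1×512 + 7×64 + 2×8 + 4 = 5076 (decimal)
Convert 0x1B36 (hexadecimal) → 1×4096 + 11×256 + 3×16 + 6 = 6966 (decimal)
Compute gcd(5076, 6966) = 54
54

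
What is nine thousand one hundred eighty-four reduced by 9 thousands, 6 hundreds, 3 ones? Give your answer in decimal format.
Convert nine thousand one hundred eighty-four (English words) → 9×1000 + 1×100 + 84 = 9184 (decimal)
Convert 9 thousands, 6 hundreds, 3 ones (place-value notation) → 9×1000 + 6×100 + 3 = 9603 (decimal)
Compute 9184 - 9603 = -419
-419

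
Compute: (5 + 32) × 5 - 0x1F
Convert 0x1F (hexadecimal) → 1×16 + 15 = 31 (decimal)
Expression in decimal: (5 + 32) × 5 - 31
Parentheses first: 5 + 32 = 37
Multiply: 37 × 5 = 185
Subtract: 185 - 31 = 154
154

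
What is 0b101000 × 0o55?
Convert 0b101000 (binary) → 32 + 8 = 40 (decimal)
Convert 0o55 (octal) → 5×8 + 5 = 45 (decimal)
Compute 40 × 45 = 1800
1800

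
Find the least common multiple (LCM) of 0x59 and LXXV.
Convert 0x59 (hexadecimal) → 5×16 + 9 = 89 (decimal)
Convert LXXV (Roman numeral) → 50 + 10 + 10 + 5 = 75 (decimal)
Compute lcm(89, 75) = 6675
6675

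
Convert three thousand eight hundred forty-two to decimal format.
Convert three thousand eight hundred forty-two (English words) → 3×1000 + 8×100 + 42 = 3842 (decimal)
3842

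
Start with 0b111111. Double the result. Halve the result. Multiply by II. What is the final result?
Convert 0b111111 (binary) → 32 + 16 + 8 + 4 + 2 + 1 = 63 (decimal)
Start: 63
63 × 2 = 126
126 ÷ 2 = 63
Convert II (Roman numeral) → 1 + 1 = 2 (decimal)
63 × 2 = 126
126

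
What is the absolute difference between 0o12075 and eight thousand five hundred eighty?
Convert 0o12075 (octal) → 1×4096 + 2×512 + 7×8 + 5 = 5181 (decimal)
Convert eight thousand five hundred eighty (English words) → 8×1000 + 5×100 + 80 = 8580 (decimal)
Compute |5181 - 8580| = 3399
3399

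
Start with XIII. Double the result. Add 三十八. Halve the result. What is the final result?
Convert XIII (Roman numeral) → 10 + 1 + 1 + 1 = 13 (decimal)
Start: 13
13 × 2 = 26
Convert 三十八 (Chinese numeral) → 3×10 + 8 = 38 (decimal)
26 + 38 = 64
64 ÷ 2 = 32
32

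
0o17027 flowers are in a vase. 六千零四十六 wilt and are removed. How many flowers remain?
Convert 0o17027 (octal) → 1×4096 + 7×512 + 2×8 + 7 = 7703 (decimal)
Convert 六千零四十六 (Chinese numeral) → 6×1000 + 4×10 + 6 = 6046 (decimal)
Compute 7703 - 6046 = 1657
1657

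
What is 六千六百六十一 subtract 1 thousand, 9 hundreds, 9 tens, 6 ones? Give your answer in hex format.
Convert 六千六百六十一 (Chinese numeral) → 6×1000 + 6×100 + 6×10 + 1 = 6661 (decimal)
Convert 1 thousand, 9 hundreds, 9 tens, 6 ones (place-value notation) → 1×1000 + 9×100 + 9×10 + 6 = 1996 (decimal)
Compute 6661 - 1996 = 4665
Convert 4665 (decimal) → 4665 = 1×4096 + 2×256 + 3×16 + 9 → 0x1239 (hexadecimal)
0x1239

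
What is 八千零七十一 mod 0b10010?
Convert 八千零七十一 (Chinese numeral) → 8×1000 + 7×10 + 1 = 8071 (decimal)
Convert 0b10010 (binary) → 16 + 2 = 18 (decimal)
Compute 8071 mod 18 = 7
7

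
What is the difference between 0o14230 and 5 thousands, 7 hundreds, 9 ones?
Convert 0o14230 (octal) → 1×4096 + 4×512 + 2×64 + 3×8 = 6296 (decimal)
Convert 5 thousands, 7 hundreds, 9 ones (place-value notation) → 5×1000 + 7×100 + 9 = 5709 (decimal)
Difference: |6296 - 5709| = 587
587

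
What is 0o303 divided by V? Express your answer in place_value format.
Convert 0o303 (octal) → 3×64 + 3 = 195 (decimal)
Convert V (Roman numeral) → 5 (decimal)
Compute 195 ÷ 5 = 39
Convert 39 (decimal) → 39 = 3×10 + 9 → 3 tens, 9 ones (place-value notation)
3 tens, 9 ones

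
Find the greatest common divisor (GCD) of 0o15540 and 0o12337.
Convert 0o15540 (octal) → 1×4096 + 5×512 + 5×64 + 4×8 = 7008 (decimal)
Convert 0o12337 (octal) → 1×4096 + 2×512 + 3×64 + 3×8 + 7 = 5343 (decimal)
Compute gcd(7008, 5343) = 3
3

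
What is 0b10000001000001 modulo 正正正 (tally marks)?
Convert 0b10000001000001 (binary) → 8192 + 64 + 1 = 8257 (decimal)
Convert 正正正 (tally marks) → 5 + 5 + 5 = 15 (decimal)
Compute 8257 mod 15 = 7
7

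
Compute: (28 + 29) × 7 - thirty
Convert thirty (English words) → 30 (decimal)
Expression in decimal: (28 + 29) × 7 - 30
Parentheses first: 28 + 29 = 57
Multiply: 57 × 7 = 399
Subtract: 399 - 30 = 369
369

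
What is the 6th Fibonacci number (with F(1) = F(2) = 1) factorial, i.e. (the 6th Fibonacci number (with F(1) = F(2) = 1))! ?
Convert the 6th Fibonacci number (with F(1) = F(2) = 1) (Fibonacci index) → 1, 1, 2, 3, 5, 8 → 8 (decimal)
Compute 8! = 40320
40320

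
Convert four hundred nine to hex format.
Convert four hundred nine (English words) → 4×100 + 9 = 409 (decimal)
Convert 409 (decimal) → 409 = 1×256 + 9×16 + 9 → 0x199 (hexadecimal)
0x199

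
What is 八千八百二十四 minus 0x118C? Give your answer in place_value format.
Convert 八千八百二十四 (Chinese numeral) → 8×1000 + 8×100 + 2×10 + 4 = 8824 (decimal)
Convert 0x118C (hexadecimal) → 1×4096 + 1×256 + 8×16 + 12 = 4492 (decimal)
Compute 8824 - 4492 = 4332
Convert 4332 (decimal) → 4332 = 4×1000 + 3×100 + 3×10 + 2 → 4 thousands, 3 hundreds, 3 tens, 2 ones (place-value notation)
4 thousands, 3 hundreds, 3 tens, 2 ones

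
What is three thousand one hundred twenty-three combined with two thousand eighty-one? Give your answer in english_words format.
Convert three thousand one hundred twenty-three (English words) → 3×1000 + 1×100 + 23 = 3123 (decimal)
Convert two thousand eighty-one (English words) → 2×1000 + 81 = 2081 (decimal)
Compute 3123 + 2081 = 5204
Convert 5204 (decimal) → 5204 = 5×1000 + 2×100 + 4 → five thousand two hundred four (English words)
five thousand two hundred four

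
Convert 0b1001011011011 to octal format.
Convert 0b1001011011011 (binary) → 4096 + 512 + 128 + 64 + 16 + 8 + 2 + 1 = 4827 (decimal)
Convert 4827 (decimal) → 4827 = 1×4096 + 1×512 + 3×64 + 3×8 + 3 → 0o11333 (octal)
0o11333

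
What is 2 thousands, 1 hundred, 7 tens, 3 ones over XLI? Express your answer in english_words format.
Convert 2 thousands, 1 hundred, 7 tens, 3 ones (place-value notation) → 2×1000 + 1×100 + 7×10 + 3 = 2173 (decimal)
Convert XLI (Roman numeral) → 40 + 1 = 41 (decimal)
Compute 2173 ÷ 41 = 53
Convert 53 (decimal) → fifty-three (English words)
fifty-three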